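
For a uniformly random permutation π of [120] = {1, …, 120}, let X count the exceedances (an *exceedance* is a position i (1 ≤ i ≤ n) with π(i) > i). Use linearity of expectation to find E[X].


Write X = Σ_{i=1}^{120} X_i, where X_i = 1_{π(i) > i}.
For each fixed i, π(i) is uniform over {1, …, 120} (marginal of a uniform permutation), so P[π(i) > i] = (n − i)/n. Summing: Σ_{i=1}^{120} (n − i)/n = (0 + 1 + … + 119)/120 = 120(120 − 1)/(2·120) = (120 − 1)/2.
Hence E[X] = Σ_{i=1}^{120} (120 − i)/120 = 119/2 ≈ 59.5000.

E[X] = 119/2 = 59.5000.


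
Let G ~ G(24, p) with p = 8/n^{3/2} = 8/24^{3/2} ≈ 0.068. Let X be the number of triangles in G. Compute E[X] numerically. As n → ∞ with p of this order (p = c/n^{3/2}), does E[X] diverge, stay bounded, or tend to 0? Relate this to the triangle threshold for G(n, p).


Number of potential triangles: C(24, 3) = 2024.
Each occurs with probability p³ ≈ (0.068)³ ≈ 3.15006e-04.
By linearity: E[X] = C(24, 3)·p³ ≈ 2024 · 3.15006e-04 ≈ 0.638.
Since α = 3/2 > 1, p = c/n^{3/2} = o(1/n) is below the triangle threshold p ~ 1/n. Asymptotically E[X] ~ (c³/6)·n^{3(1−α)} = (8³/6)·n^{-1.5} → 0, so by Markov's inequality G has no triangles w.h.p.

E[X] ≈ 0.638; in regime p = Θ(1/n^{3/2}) E[X] tends to 0 (below the triangle threshold p ~ 1/n).


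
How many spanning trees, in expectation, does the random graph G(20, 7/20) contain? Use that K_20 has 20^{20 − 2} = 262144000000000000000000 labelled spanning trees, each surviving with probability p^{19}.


K_20 has 20^{20 − 2} = 262144000000000000000000 labelled spanning trees.
For each such spanning tree H, let X_H = 1 if all 19 edges of H are present in G. Then P[X_H = 1] = p^{19} = (7/20)^{19} = 11398895185373143/5242880000000000000000000.
By linearity: E[X] = Σ_H E[X_H] = 262144000000000000000000 · p^{19} = 262144000000000000000000 · 11398895185373143/5242880000000000000000000 = 11398895185373143/20.
Numerically: E[X] ≈ 5.69945e+14.

E[X] = 262144000000000000000000 · (7/20)^{19} = 11398895185373143/20 ≈ 5.69945e+14.


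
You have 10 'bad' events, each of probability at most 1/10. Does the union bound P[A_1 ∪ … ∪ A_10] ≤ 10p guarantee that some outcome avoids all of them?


Union bound: P[∪_{i=1}^{10} A_i] ≤ Σ_i P[A_i] ≤ 10·p = 10·(1/10) = 1.
Numerically: 1 ≈ 1.0000.
Is 1 < 1? NO.
Since the bound 1 is ≥ 1, the union bound is uninformative here; it does NOT by itself certify existence.

10·p = 1 ≈ 1.0000; existence NOT certified by the union bound.


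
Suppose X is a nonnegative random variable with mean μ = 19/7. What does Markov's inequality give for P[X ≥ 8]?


μ = E[X] = 19/7, a = 8.
Markov: P[X ≥ 8] ≤ μ/a = (19/7)/8 = 19/56.
Numerically: ≈ 0.33929.
(Since a = 8 > μ = 2.71429, the bound 19/56 is < 1 and informative.)

P[X ≥ 8] ≤ 19/56 ≈ 0.33929.


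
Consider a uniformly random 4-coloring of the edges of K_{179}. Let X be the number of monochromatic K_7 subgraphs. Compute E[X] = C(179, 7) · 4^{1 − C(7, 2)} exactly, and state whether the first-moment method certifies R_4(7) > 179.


E[X] = C(179, 7) · 4^{1 − 21} = 1037437234460 · 4^{−20} = 1037437234460/1099511627776.
As a reduced fraction: E[X] = 259359308615/274877906944 ≈ 0.943544.
Is E[X] < 1? YES.
Since E[X] < 1, there exists a 4-coloring of K_{179} with no monochromatic K_7; hence R_4(7) > 179.

E[X] = 259359308615/274877906944 ≈ 0.943544; E[X] < 1, so R_4(7) > 179.


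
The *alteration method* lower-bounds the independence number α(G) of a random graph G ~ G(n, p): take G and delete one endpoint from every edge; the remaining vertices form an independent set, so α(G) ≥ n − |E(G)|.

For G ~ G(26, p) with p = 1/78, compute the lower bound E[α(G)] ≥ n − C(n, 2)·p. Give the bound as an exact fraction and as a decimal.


E[|E(G)|] = C(26, 2)·p = 325 · (1/78) = 25/6.
E[α(G)] ≥ n − E[|E(G)|] = 26 − 25/6 = 131/6.
Numerically: ≈ 21.833.
(This is only a lower bound; the true E[α(G)] may be larger.)

E[α(G)] ≥ 131/6 ≈ 21.833.


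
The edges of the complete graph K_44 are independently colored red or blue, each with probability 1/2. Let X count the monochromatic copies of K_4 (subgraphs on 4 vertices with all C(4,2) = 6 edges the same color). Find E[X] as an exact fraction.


Let X = Σ_S X_S over the C(44, 4) = 135751 subsets S of size 4, where X_S = 1 if the K_4 on S is monochromatic.
For a fixed S, the K_4 on S has C(4, 2) = 6 edges. P[all 6 edges red] = (1/2)^6, and likewise for blue, so P[monochromatic] = 2·(1/2)^6 = 2^{1 − 6} = 1/32.
By linearity of expectation: E[X] = C(44, 4) · 2^{1 − 6} = 135751 · 1/32 = 135751/32.
Numerically: E[X] ≈ 4242.21875.

E[X] = C(44,4)·2^(1−C(4,2)) = 135751/32 ≈ 4242.21875.


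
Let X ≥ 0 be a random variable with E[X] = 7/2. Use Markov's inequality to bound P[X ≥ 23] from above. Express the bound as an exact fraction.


μ = E[X] = 7/2, a = 23.
Markov: P[X ≥ 23] ≤ μ/a = (7/2)/23 = 7/46.
Numerically: ≈ 0.15217.
(Since a = 23 > μ = 3.50000, the bound 7/46 is < 1 and informative.)

P[X ≥ 23] ≤ 7/46 ≈ 0.15217.


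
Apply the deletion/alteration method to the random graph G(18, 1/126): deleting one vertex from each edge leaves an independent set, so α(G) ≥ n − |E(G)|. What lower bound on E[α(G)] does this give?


E[|E(G)|] = C(18, 2)·p = 153 · (1/126) = 17/14.
E[α(G)] ≥ n − E[|E(G)|] = 18 − 17/14 = 235/14.
Numerically: ≈ 16.786.
(This is only a lower bound; the true E[α(G)] may be larger.)

E[α(G)] ≥ 235/14 ≈ 16.786.


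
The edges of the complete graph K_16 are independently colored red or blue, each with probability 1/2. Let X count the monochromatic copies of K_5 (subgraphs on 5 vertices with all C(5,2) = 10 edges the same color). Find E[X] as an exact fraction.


Let X = Σ_S X_S over the C(16, 5) = 4368 subsets S of size 5, where X_S = 1 if the K_5 on S is monochromatic.
For a fixed S, the K_5 on S has C(5, 2) = 10 edges. P[all 10 edges red] = (1/2)^10, and likewise for blue, so P[monochromatic] = 2·(1/2)^10 = 2^{1 − 10} = 1/512.
By linearity of expectation: E[X] = C(16, 5) · 2^{1 − 10} = 4368 · 1/512 = 273/32.
Numerically: E[X] ≈ 8.531.

E[X] = C(16,5)·2^(1−C(5,2)) = 273/32 ≈ 8.531.


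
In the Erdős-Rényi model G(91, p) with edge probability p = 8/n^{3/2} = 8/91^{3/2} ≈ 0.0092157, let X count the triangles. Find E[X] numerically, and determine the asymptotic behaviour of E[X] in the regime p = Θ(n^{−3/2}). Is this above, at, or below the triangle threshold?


Number of potential triangles: C(91, 3) = 121485.
Each occurs with probability p³ ≈ (0.0092157)³ ≈ 7.8267903e-07.
By linearity: E[X] = C(91, 3)·p³ ≈ 121485 · 7.8267903e-07 ≈ 0.09508.
Since α = 3/2 > 1, p = c/n^{3/2} = o(1/n) is below the triangle threshold p ~ 1/n. Asymptotically E[X] ~ (c³/6)·n^{3(1−α)} = (8³/6)·n^{-1.5} → 0, so by Markov's inequality G has no triangles w.h.p.

E[X] ≈ 0.09508; in regime p = Θ(1/n^{3/2}) E[X] tends to 0 (below the triangle threshold p ~ 1/n).


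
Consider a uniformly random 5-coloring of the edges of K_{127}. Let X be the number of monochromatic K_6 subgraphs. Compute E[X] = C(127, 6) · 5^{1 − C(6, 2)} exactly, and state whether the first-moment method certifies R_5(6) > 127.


E[X] = C(127, 6) · 5^{1 − 15} = 5169379425 · 5^{−14} = 5169379425/6103515625.
As a reduced fraction: E[X] = 206775177/244140625 ≈ 0.847.
Is E[X] < 1? YES.
Since E[X] < 1, there exists a 5-coloring of K_{127} with no monochromatic K_6; hence R_5(6) > 127.

E[X] = 206775177/244140625 ≈ 0.847; E[X] < 1, so R_5(6) > 127.


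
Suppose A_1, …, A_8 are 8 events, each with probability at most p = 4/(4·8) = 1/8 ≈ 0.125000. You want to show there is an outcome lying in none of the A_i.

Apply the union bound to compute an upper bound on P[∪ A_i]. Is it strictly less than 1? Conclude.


Union bound: P[∪_{i=1}^{8} A_i] ≤ Σ_i P[A_i] ≤ 8·p = 8·(1/8) = 1.
Numerically: 1 ≈ 1.000000.
Is 1 < 1? NO.
Since the bound 1 is ≥ 1, the union bound is uninformative here; it does NOT by itself certify existence.

8·p = 1 ≈ 1.000000; existence NOT certified by the union bound.


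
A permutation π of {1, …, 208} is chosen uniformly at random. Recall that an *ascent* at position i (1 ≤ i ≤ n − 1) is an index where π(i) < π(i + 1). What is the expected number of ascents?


Write X = Σ X_I over i = 1, …, 207, with X_I the indicator of one ascent.
There are 207 indicators.
For each fixed i, the pair (π(i), π(i+1)) is a uniformly random ordered pair of distinct values from {1, …, 208}; by symmetry P[π(i) < π(i+1)] = 1/2.
By linearity: E[X] = 207 · (1/2) = (208 − 1) · (1/2) = 207/2 ≈ 103.500.

E[X] = 207/2 = 103.500.


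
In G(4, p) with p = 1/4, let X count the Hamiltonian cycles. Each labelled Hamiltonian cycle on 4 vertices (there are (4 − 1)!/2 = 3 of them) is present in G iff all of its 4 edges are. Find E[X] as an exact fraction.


K_4 has (4 − 1)!/2 = 3 labelled Hamiltonian cycles.
For each such Hamiltonian cycle H, let X_H = 1 if all 4 edges of H are present in G. Then P[X_H = 1] = p^{4} = (1/4)^{4} = 1/256.
Summing the indicators: E[X] = Σ_H E[X_H] = 3 · p^{4} = 3 · 1/256 = 3/256.
Numerically: E[X] ≈ 0.011719.

E[X] = 3 · (1/4)^{4} = 3/256 ≈ 0.011719.


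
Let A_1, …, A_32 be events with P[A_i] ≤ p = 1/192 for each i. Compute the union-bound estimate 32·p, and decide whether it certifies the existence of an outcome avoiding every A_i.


Union bound: P[∪_{i=1}^{32} A_i] ≤ Σ_i P[A_i] ≤ 32·p = 32·(1/192) = 1/6.
Numerically: 1/6 ≈ 0.1667.
Is 1/6 < 1? YES.
Since P[∪ A_i] ≤ 1/6 < 1, the complement has P[∩ A_i^c] ≥ 1 − 1/6 = 5/6 > 0, so some outcome avoids every A_i.

32·p = 1/6 ≈ 0.1667; existence CERTIFIED by the union bound.


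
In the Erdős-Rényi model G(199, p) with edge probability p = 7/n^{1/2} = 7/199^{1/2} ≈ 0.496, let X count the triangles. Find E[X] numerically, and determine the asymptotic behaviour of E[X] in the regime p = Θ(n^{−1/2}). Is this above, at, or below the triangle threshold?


Number of potential triangles: C(199, 3) = 1293699.
Each occurs with probability p³ ≈ (0.496)³ ≈ 1.22184e-01.
By linearity: E[X] = C(199, 3)·p³ ≈ 1293699 · 1.22184e-01 ≈ 158069.379.
Since α = 1/2 < 1, p = c/n^{1/2} ≫ 1/n is above the triangle threshold p ~ 1/n. Asymptotically E[X] ~ (c³/6)·n^{3(1−α)} = (7³/6)·n^{1.5} → ∞; triangles are abundant w.h.p.

E[X] ≈ 158069.379; in regime p = Θ(1/n^{1/2}) E[X] diverges (above the triangle threshold p ~ 1/n).


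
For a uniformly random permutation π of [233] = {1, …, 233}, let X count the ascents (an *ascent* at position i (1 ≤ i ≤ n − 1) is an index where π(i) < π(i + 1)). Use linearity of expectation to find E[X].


Write X = Σ X_I over i = 1, …, 232, with X_I the indicator of one ascent.
There are 232 indicators.
For each fixed i, the pair (π(i), π(i+1)) is a uniformly random ordered pair of distinct values from {1, …, 233}; by symmetry P[π(i) < π(i+1)] = 1/2.
By linearity: E[X] = 232 · (1/2) = (233 − 1) · (1/2) = 116 ≈ 116.00000.

E[X] = 116 = 116.00000.


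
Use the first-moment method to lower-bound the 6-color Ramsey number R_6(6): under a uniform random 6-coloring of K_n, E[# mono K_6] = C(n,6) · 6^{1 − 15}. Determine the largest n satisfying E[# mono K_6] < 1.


We need C(n, 6) · 6^{1 − 15} < 1, i.e. C(n, 6) < 6^{15 − 1} = 78364164096.
Check values of n near the boundary:
  n = 192: C(192, 6) = 64300886496; 64300886496 < 78364164096? YES
  n = 193: C(193, 6) = 66364016544; 66364016544 < 78364164096? YES
  n = 194: C(194, 6) = 68482017072; 68482017072 < 78364164096? YES
  n = 195: C(195, 6) = 70656049360; 70656049360 < 78364164096? YES
  n = 196: C(196, 6) = 72887293024; 72887293024 < 78364164096? YES
  n = 197: C(197, 6) = 75176946208; 75176946208 < 78364164096? YES
  n = 198: C(198, 6) = 77526225777; 77526225777 < 78364164096? YES
  n = 199: C(199, 6) = 79936367511; 79936367511 < 78364164096? NO
The largest n with C(n, 6) < 78364164096 is n = 198 (where E[X] = 25842075259/26121388032 ≈ 0.9893071). Hence R_6(6) > 198, i.e. R_6(6) ≥ 199.

Largest n = 198; hence R_6(6) > 198.


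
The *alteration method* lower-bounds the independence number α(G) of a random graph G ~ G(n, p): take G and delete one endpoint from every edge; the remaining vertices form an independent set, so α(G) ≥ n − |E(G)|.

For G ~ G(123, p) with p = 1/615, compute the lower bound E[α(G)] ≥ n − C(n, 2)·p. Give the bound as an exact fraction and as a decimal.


E[|E(G)|] = C(123, 2)·p = 7503 · (1/615) = 61/5.
E[α(G)] ≥ n − E[|E(G)|] = 123 − 61/5 = 554/5.
Numerically: ≈ 110.8000.
(This is only a lower bound; the true E[α(G)] may be larger.)

E[α(G)] ≥ 554/5 ≈ 110.8000.


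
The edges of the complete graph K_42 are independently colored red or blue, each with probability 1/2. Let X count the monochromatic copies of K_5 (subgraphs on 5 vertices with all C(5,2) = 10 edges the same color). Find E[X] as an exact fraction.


Let X = Σ_S X_S over the C(42, 5) = 850668 subsets S of size 5, where X_S = 1 if the K_5 on S is monochromatic.
For a fixed S, the K_5 on S has C(5, 2) = 10 edges. P[all 10 edges red] = (1/2)^10, and likewise for blue, so P[monochromatic] = 2·(1/2)^10 = 2^{1 − 10} = 1/512.
By linearity of expectation: E[X] = C(42, 5) · 2^{1 − 10} = 850668 · 1/512 = 212667/128.
Numerically: E[X] ≈ 1661.461.

E[X] = C(42,5)·2^(1−C(5,2)) = 212667/128 ≈ 1661.461.


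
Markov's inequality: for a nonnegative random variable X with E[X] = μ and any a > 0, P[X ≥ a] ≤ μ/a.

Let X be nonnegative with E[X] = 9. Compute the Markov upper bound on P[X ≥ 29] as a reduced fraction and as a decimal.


μ = E[X] = 9, a = 29.
Markov: P[X ≥ 29] ≤ μ/a = (9)/29 = 9/29.
Numerically: ≈ 0.3103.
(Since a = 29 > μ = 9.0000, the bound 9/29 is < 1 and informative.)

P[X ≥ 29] ≤ 9/29 ≈ 0.3103.


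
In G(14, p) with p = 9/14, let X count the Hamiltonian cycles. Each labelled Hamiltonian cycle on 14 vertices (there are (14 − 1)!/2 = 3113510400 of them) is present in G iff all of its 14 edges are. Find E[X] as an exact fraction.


K_14 has (14 − 1)!/2 = 3113510400 labelled Hamiltonian cycles.
For each such Hamiltonian cycle H, let X_H = 1 if all 14 edges of H are present in G. Then P[X_H = 1] = p^{14} = (9/14)^{14} = 22876792454961/11112006825558016.
By linearity: E[X] = Σ_H E[X_H] = 3113510400 · p^{14} = 3113510400 · 22876792454961/11112006825558016 = 19873641525435994725/3100448333024.
Numerically: E[X] ≈ 6.4099e+06.

E[X] = 3113510400 · (9/14)^{14} = 19873641525435994725/3100448333024 ≈ 6.4099e+06.


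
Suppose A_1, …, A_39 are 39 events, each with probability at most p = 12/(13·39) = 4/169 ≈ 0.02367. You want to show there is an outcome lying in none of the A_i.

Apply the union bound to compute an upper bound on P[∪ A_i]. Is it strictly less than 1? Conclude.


Union bound: P[∪_{i=1}^{39} A_i] ≤ Σ_i P[A_i] ≤ 39·p = 39·(4/169) = 12/13.
Numerically: 12/13 ≈ 0.92308.
Is 12/13 < 1? YES.
Since P[∪ A_i] ≤ 12/13 < 1, the complement has P[∩ A_i^c] ≥ 1 − 12/13 = 1/13 > 0, so some outcome avoids every A_i.

39·p = 12/13 ≈ 0.92308; existence CERTIFIED by the union bound.


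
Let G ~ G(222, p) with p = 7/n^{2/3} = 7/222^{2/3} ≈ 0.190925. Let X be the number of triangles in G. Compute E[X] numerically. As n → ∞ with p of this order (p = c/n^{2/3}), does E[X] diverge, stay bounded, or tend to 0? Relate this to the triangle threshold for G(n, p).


Number of potential triangles: C(222, 3) = 1798940.
Each occurs with probability p³ ≈ (0.190925)³ ≈ 6.95966237e-03.
By linearity: E[X] = C(222, 3)·p³ ≈ 1798940 · 6.95966237e-03 ≈ 12520.015015.
Since α = 2/3 < 1, p = c/n^{2/3} ≫ 1/n is above the triangle threshold p ~ 1/n. Asymptotically E[X] ~ (c³/6)·n^{3(1−α)} = (7³/6)·n^{1} → ∞; triangles are abundant w.h.p.

E[X] ≈ 12520.015015; in regime p = Θ(1/n^{2/3}) E[X] diverges (above the triangle threshold p ~ 1/n).


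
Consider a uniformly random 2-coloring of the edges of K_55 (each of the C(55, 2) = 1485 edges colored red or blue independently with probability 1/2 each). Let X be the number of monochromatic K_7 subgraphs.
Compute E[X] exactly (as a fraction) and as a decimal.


Let X = Σ_S X_S over the C(55, 7) = 202927725 subsets S of size 7, where X_S = 1 if the K_7 on S is monochromatic.
For a fixed S, the K_7 on S has C(7, 2) = 21 edges. P[all 21 edges red] = (1/2)^21, and likewise for blue, so P[monochromatic] = 2·(1/2)^21 = 2^{1 − 21} = 1/1048576.
Summing: E[X] = C(55, 7) · 2^{1 − 21} = 202927725 · 1/1048576 = 202927725/1048576.
Numerically: E[X] ≈ 193.5270.

E[X] = C(55,7)·2^(1−C(7,2)) = 202927725/1048576 ≈ 193.5270.


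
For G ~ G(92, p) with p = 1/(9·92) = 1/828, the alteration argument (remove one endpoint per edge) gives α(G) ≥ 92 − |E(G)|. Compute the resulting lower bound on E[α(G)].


E[|E(G)|] = C(92, 2)·p = 4186 · (1/828) = 91/18.
E[α(G)] ≥ n − E[|E(G)|] = 92 − 91/18 = 1565/18.
Numerically: ≈ 86.944444.
(This is only a lower bound; the true E[α(G)] may be larger.)

E[α(G)] ≥ 1565/18 ≈ 86.944444.


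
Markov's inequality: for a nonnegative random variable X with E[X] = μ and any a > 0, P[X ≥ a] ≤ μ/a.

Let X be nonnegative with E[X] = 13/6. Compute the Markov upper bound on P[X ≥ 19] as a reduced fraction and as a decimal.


μ = E[X] = 13/6, a = 19.
Markov: P[X ≥ 19] ≤ μ/a = (13/6)/19 = 13/114.
Numerically: ≈ 0.11404.
(Since a = 19 > μ = 2.16667, the bound 13/114 is < 1 and informative.)

P[X ≥ 19] ≤ 13/114 ≈ 0.11404.


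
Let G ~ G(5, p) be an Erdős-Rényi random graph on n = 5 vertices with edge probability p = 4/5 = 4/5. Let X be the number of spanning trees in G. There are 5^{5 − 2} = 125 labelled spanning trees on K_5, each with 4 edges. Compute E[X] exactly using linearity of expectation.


K_5 has 5^{5 − 2} = 125 labelled spanning trees.
For each such spanning tree H, let X_H = 1 if all 4 edges of H are present in G. Then P[X_H = 1] = p^{4} = (4/5)^{4} = 256/625.
By linearity: E[X] = Σ_H E[X_H] = 125 · p^{4} = 125 · 256/625 = 256/5.
Numerically: E[X] ≈ 51.2.

E[X] = 125 · (4/5)^{4} = 256/5 ≈ 51.2.


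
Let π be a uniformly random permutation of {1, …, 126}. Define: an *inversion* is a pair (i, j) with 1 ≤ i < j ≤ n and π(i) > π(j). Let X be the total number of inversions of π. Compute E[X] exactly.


Write X = Σ X_I over the C(126, 2) = 7875 pairs i < j, with X_I the indicator of one inversion.
There are 7875 indicators.
For each fixed pair i < j, the values π(i) and π(j) are two distinct elements of {1, …, 126} in uniformly random order; by symmetry P[π(i) > π(j)] = 1/2.
By linearity: E[X] = 7875 · (1/2) = C(126, 2) · (1/2) = 7875/2 = 7875/2 ≈ 3937.50000.

E[X] = 7875/2 = 3937.50000.


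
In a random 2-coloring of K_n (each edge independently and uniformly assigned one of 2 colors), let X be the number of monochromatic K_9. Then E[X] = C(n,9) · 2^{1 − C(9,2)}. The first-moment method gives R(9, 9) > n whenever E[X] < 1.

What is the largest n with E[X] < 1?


We need C(n, 9) · 2^{1 − 36} < 1, i.e. C(n, 9) < 2^{36 − 1} = 34359738368.
Check values of n near the boundary:
  n = 61: C(61, 9) = 17341763505; 17341763505 < 34359738368? YES
  n = 62: C(62, 9) = 20286591270; 20286591270 < 34359738368? YES
  n = 63: C(63, 9) = 23667689815; 23667689815 < 34359738368? YES
  n = 64: C(64, 9) = 27540584512; 27540584512 < 34359738368? YES
  n = 65: C(65, 9) = 31966749880; 31966749880 < 34359738368? YES
  n = 66: C(66, 9) = 37014131440; 37014131440 < 34359738368? NO
  n = 67: C(67, 9) = 42757703560; 42757703560 < 34359738368? NO
  n = 68: C(68, 9) = 49280065120; 49280065120 < 34359738368? NO
The largest n with C(n, 9) < 34359738368 is n = 65 (where E[X] = 3995843735/4294967296 ≈ 0.93035). Hence R(9, 9) > 65, i.e. R(9, 9) ≥ 66.

Largest n = 65; hence R(9, 9) > 65.


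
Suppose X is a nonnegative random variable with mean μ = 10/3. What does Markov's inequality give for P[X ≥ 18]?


μ = E[X] = 10/3, a = 18.
Markov: P[X ≥ 18] ≤ μ/a = (10/3)/18 = 5/27.
Numerically: ≈ 0.1852.
(Since a = 18 > μ = 3.3333, the bound 5/27 is < 1 and informative.)

P[X ≥ 18] ≤ 5/27 ≈ 0.1852.


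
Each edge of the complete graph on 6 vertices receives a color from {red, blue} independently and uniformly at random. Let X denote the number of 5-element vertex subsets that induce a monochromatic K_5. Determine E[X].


Let X = Σ_S X_S over the C(6, 5) = 6 subsets S of size 5, where X_S = 1 if the K_5 on S is monochromatic.
For a fixed S, the K_5 on S has C(5, 2) = 10 edges. P[all 10 edges red] = (1/2)^10, and likewise for blue, so P[monochromatic] = 2·(1/2)^10 = 2^{1 − 10} = 1/512.
By linearity of expectation: E[X] = C(6, 5) · 2^{1 − 10} = 6 · 1/512 = 3/256.
Numerically: E[X] ≈ 0.011719.

E[X] = C(6,5)·2^(1−C(5,2)) = 3/256 ≈ 0.011719.


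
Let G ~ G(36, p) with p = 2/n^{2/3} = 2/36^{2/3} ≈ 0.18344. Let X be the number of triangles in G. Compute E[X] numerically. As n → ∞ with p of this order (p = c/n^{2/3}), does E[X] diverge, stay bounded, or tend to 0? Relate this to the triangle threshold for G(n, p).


Number of potential triangles: C(36, 3) = 7140.
Each occurs with probability p³ ≈ (0.18344)³ ≈ 6.1728395e-03.
By linearity: E[X] = C(36, 3)·p³ ≈ 7140 · 6.1728395e-03 ≈ 44.07407.
Since α = 2/3 < 1, p = c/n^{2/3} ≫ 1/n is above the triangle threshold p ~ 1/n. Asymptotically E[X] ~ (c³/6)·n^{3(1−α)} = (2³/6)·n^{1} → ∞; triangles are abundant w.h.p.

E[X] ≈ 44.07407; in regime p = Θ(1/n^{2/3}) E[X] diverges (above the triangle threshold p ~ 1/n).


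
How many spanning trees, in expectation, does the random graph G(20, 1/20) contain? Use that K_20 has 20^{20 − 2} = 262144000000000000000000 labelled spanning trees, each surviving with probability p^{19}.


K_20 has 20^{20 − 2} = 262144000000000000000000 labelled spanning trees.
For each such spanning tree H, let X_H = 1 if all 19 edges of H are present in G. Then P[X_H = 1] = p^{19} = (1/20)^{19} = 1/5242880000000000000000000.
Summing the indicators: E[X] = Σ_H E[X_H] = 262144000000000000000000 · p^{19} = 262144000000000000000000 · 1/5242880000000000000000000 = 1/20.
Numerically: E[X] ≈ 0.05.

E[X] = 262144000000000000000000 · (1/20)^{19} = 1/20 ≈ 0.05.


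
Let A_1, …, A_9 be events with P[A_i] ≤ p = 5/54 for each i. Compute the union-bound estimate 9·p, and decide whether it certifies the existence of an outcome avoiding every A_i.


Union bound: P[∪_{i=1}^{9} A_i] ≤ Σ_i P[A_i] ≤ 9·p = 9·(5/54) = 5/6.
Numerically: 5/6 ≈ 0.8333.
Is 5/6 < 1? YES.
Since P[∪ A_i] ≤ 5/6 < 1, the complement has P[∩ A_i^c] ≥ 1 − 5/6 = 1/6 > 0, so some outcome avoids every A_i.

9·p = 5/6 ≈ 0.8333; existence CERTIFIED by the union bound.


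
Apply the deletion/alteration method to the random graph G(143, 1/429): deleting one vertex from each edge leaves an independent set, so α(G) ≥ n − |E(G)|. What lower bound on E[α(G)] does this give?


E[|E(G)|] = C(143, 2)·p = 10153 · (1/429) = 71/3.
E[α(G)] ≥ n − E[|E(G)|] = 143 − 71/3 = 358/3.
Numerically: ≈ 119.333333.
(This is only a lower bound; the true E[α(G)] may be larger.)

E[α(G)] ≥ 358/3 ≈ 119.333333.


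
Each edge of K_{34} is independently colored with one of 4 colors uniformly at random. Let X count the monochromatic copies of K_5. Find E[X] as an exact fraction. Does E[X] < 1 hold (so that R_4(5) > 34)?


E[X] = C(34, 5) · 4^{1 − 10} = 278256 · 4^{−9} = 278256/262144.
As a reduced fraction: E[X] = 17391/16384 ≈ 1.0615.
Is E[X] < 1? NO.
Since E[X] ≥ 1, the first-moment bound is inconclusive at n = 34; it does NOT by itself certify R_4(5) > 34.

E[X] = 17391/16384 ≈ 1.0615; E[X] ≥ 1; first-moment method inconclusive here.


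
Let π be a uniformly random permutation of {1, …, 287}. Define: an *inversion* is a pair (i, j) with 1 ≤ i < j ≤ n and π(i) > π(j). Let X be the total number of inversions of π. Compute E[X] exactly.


Write X = Σ X_I over the C(287, 2) = 41041 pairs i < j, with X_I the indicator of one inversion.
There are 41041 indicators.
For each fixed pair i < j, the values π(i) and π(j) are two distinct elements of {1, …, 287} in uniformly random order; by symmetry P[π(i) > π(j)] = 1/2.
By linearity: E[X] = 41041 · (1/2) = C(287, 2) · (1/2) = 41041/2 = 41041/2 ≈ 20520.500.

E[X] = 41041/2 = 20520.500.


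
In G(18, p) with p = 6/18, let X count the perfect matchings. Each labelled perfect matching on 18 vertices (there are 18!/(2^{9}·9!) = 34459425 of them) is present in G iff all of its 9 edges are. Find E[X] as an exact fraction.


K_18 has 18!/(2^{9}·9!) = 34459425 labelled perfect matchings.
For each such perfect matching H, let X_H = 1 if all 9 edges of H are present in G. Then P[X_H = 1] = p^{9} = (1/3)^{9} = 1/19683.
By linearity of expectation: E[X] = Σ_H E[X_H] = 34459425 · p^{9} = 34459425 · 1/19683 = 425425/243.
Numerically: E[X] ≈ 1750.7.

E[X] = 34459425 · (1/3)^{9} = 425425/243 ≈ 1750.7.


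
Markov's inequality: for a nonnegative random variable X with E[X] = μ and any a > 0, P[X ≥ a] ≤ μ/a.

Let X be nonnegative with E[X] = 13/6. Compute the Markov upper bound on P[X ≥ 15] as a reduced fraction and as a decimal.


μ = E[X] = 13/6, a = 15.
Markov: P[X ≥ 15] ≤ μ/a = (13/6)/15 = 13/90.
Numerically: ≈ 0.14444.
(Since a = 15 > μ = 2.16667, the bound 13/90 is < 1 and informative.)

P[X ≥ 15] ≤ 13/90 ≈ 0.14444.


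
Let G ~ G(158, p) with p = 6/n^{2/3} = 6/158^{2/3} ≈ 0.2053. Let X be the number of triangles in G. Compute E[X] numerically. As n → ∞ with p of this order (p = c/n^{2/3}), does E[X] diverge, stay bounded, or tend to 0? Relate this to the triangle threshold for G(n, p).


Number of potential triangles: C(158, 3) = 644956.
Each occurs with probability p³ ≈ (0.2053)³ ≈ 8.652460e-03.
By linearity: E[X] = C(158, 3)·p³ ≈ 644956 · 8.652460e-03 ≈ 5580.4557.
Since α = 2/3 < 1, p = c/n^{2/3} ≫ 1/n is above the triangle threshold p ~ 1/n. Asymptotically E[X] ~ (c³/6)·n^{3(1−α)} = (6³/6)·n^{1} → ∞; triangles are abundant w.h.p.

E[X] ≈ 5580.4557; in regime p = Θ(1/n^{2/3}) E[X] diverges (above the triangle threshold p ~ 1/n).


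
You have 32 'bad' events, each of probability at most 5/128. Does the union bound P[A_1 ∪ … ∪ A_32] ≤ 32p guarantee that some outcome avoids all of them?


Union bound: P[∪_{i=1}^{32} A_i] ≤ Σ_i P[A_i] ≤ 32·p = 32·(5/128) = 5/4.
Numerically: 5/4 ≈ 1.250.
Is 5/4 < 1? NO.
Since the bound 5/4 is ≥ 1, the union bound is uninformative here; it does NOT by itself certify existence.

32·p = 5/4 ≈ 1.250; existence NOT certified by the union bound.


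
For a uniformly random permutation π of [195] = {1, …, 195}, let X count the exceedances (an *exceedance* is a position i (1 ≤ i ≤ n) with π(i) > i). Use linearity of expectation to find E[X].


Write X = Σ_{i=1}^{195} X_i, where X_i = 1_{π(i) > i}.
For each fixed i, π(i) is uniform over {1, …, 195} (marginal of a uniform permutation), so P[π(i) > i] = (n − i)/n. Summing: Σ_{i=1}^{195} (n − i)/n = (0 + 1 + … + 194)/195 = 195(195 − 1)/(2·195) = (195 − 1)/2.
Hence E[X] = Σ_{i=1}^{195} (195 − i)/195 = 97 ≈ 97.00000.

E[X] = 97 = 97.00000.


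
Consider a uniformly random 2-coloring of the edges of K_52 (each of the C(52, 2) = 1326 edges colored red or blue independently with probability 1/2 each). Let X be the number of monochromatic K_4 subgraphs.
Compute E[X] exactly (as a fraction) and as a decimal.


Let X = Σ_S X_S over the C(52, 4) = 270725 subsets S of size 4, where X_S = 1 if the K_4 on S is monochromatic.
For a fixed S, the K_4 on S has C(4, 2) = 6 edges. P[all 6 edges red] = (1/2)^6, and likewise for blue, so P[monochromatic] = 2·(1/2)^6 = 2^{1 − 6} = 1/32.
Summing: E[X] = C(52, 4) · 2^{1 − 6} = 270725 · 1/32 = 270725/32.
Numerically: E[X] ≈ 8460.15625.

E[X] = C(52,4)·2^(1−C(4,2)) = 270725/32 ≈ 8460.15625.


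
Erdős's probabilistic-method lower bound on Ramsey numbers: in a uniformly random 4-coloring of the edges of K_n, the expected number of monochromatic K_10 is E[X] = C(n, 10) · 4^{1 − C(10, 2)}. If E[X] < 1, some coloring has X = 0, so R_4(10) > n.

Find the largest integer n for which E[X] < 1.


We need C(n, 10) · 4^{1 − 45} < 1, i.e. C(n, 10) < 4^{45 − 1} = 309485009821345068724781056.
Check values of n near the boundary:
  n = 2022: C(2022, 10) = 307870445231474093395937796; 307870445231474093395937796 < 309485009821345068724781056? YES
  n = 2023: C(2023, 10) = 309399856285778485315440716; 309399856285778485315440716 < 309485009821345068724781056? YES
  n = 2024: C(2024, 10) = 310936101848269937576192656; 310936101848269937576192656 < 309485009821345068724781056? NO
The largest n with C(n, 10) < 309485009821345068724781056 is n = 2023 (where E[X] = 77349964071444621328860179/77371252455336267181195264 ≈ 0.99972). Hence R_4(10) > 2023, i.e. R_4(10) ≥ 2024.

Largest n = 2023; hence R_4(10) > 2023.


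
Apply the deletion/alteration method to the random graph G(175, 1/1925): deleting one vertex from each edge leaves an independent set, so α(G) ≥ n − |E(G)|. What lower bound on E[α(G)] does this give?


E[|E(G)|] = C(175, 2)·p = 15225 · (1/1925) = 87/11.
E[α(G)] ≥ n − E[|E(G)|] = 175 − 87/11 = 1838/11.
Numerically: ≈ 167.090909.
(This is only a lower bound; the true E[α(G)] may be larger.)

E[α(G)] ≥ 1838/11 ≈ 167.090909.


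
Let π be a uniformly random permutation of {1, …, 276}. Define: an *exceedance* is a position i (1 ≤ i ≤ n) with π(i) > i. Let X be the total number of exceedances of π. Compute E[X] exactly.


Write X = Σ_{i=1}^{276} X_i, where X_i = 1_{π(i) > i}.
For each fixed i, π(i) is uniform over {1, …, 276} (marginal of a uniform permutation), so P[π(i) > i] = (n − i)/n. Summing: Σ_{i=1}^{276} (n − i)/n = (0 + 1 + … + 275)/276 = 276(276 − 1)/(2·276) = (276 − 1)/2.
Hence E[X] = Σ_{i=1}^{276} (276 − i)/276 = 275/2 ≈ 137.50000.

E[X] = 275/2 = 137.50000.


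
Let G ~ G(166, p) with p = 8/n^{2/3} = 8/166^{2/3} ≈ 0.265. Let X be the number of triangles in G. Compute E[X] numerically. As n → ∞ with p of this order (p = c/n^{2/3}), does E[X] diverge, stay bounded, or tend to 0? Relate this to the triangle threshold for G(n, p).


Number of potential triangles: C(166, 3) = 748660.
Each occurs with probability p³ ≈ (0.265)³ ≈ 1.85803e-02.
By linearity: E[X] = C(166, 3)·p³ ≈ 748660 · 1.85803e-02 ≈ 13910.361.
Since α = 2/3 < 1, p = c/n^{2/3} ≫ 1/n is above the triangle threshold p ~ 1/n. Asymptotically E[X] ~ (c³/6)·n^{3(1−α)} = (8³/6)·n^{1} → ∞; triangles are abundant w.h.p.

E[X] ≈ 13910.361; in regime p = Θ(1/n^{2/3}) E[X] diverges (above the triangle threshold p ~ 1/n).


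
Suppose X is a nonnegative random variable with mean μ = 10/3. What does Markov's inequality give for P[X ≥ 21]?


μ = E[X] = 10/3, a = 21.
Markov: P[X ≥ 21] ≤ μ/a = (10/3)/21 = 10/63.
Numerically: ≈ 0.159.
(Since a = 21 > μ = 3.333, the bound 10/63 is < 1 and informative.)

P[X ≥ 21] ≤ 10/63 ≈ 0.159.


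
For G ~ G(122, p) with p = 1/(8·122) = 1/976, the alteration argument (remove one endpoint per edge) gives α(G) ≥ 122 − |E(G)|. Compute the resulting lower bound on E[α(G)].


E[|E(G)|] = C(122, 2)·p = 7381 · (1/976) = 121/16.
E[α(G)] ≥ n − E[|E(G)|] = 122 − 121/16 = 1831/16.
Numerically: ≈ 114.437500.
(This is only a lower bound; the true E[α(G)] may be larger.)

E[α(G)] ≥ 1831/16 ≈ 114.437500.


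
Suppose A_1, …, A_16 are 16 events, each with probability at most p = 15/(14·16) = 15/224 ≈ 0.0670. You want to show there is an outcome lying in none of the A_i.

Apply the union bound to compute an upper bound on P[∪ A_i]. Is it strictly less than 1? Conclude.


Union bound: P[∪_{i=1}^{16} A_i] ≤ Σ_i P[A_i] ≤ 16·p = 16·(15/224) = 15/14.
Numerically: 15/14 ≈ 1.0714.
Is 15/14 < 1? NO.
Since the bound 15/14 is ≥ 1, the union bound is uninformative here; it does NOT by itself certify existence.

16·p = 15/14 ≈ 1.0714; existence NOT certified by the union bound.


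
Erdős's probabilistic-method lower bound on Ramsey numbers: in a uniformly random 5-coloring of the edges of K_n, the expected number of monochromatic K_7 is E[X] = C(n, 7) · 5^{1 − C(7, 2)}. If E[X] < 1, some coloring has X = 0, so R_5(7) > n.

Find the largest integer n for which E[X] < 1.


We need C(n, 7) · 5^{1 − 21} < 1, i.e. C(n, 7) < 5^{21 − 1} = 95367431640625.
Check values of n near the boundary:
  n = 333: C(333, 7) = 84549532139028; 84549532139028 < 95367431640625? YES
  n = 334: C(334, 7) = 86359460961576; 86359460961576 < 95367431640625? YES
  n = 335: C(335, 7) = 88202498238195; 88202498238195 < 95367431640625? YES
  n = 336: C(336, 7) = 90079147136880; 90079147136880 < 95367431640625? YES
  n = 337: C(337, 7) = 91989916924632; 91989916924632 < 95367431640625? YES
  n = 338: C(338, 7) = 93935323022736; 93935323022736 < 95367431640625? YES
  n = 339: C(339, 7) = 95915887062372; 95915887062372 < 95367431640625? NO
The largest n with C(n, 7) < 95367431640625 is n = 338 (where E[X] = 93935323022736/95367431640625 ≈ 0.98498). Hence R_5(7) > 338, i.e. R_5(7) ≥ 339.

Largest n = 338; hence R_5(7) > 338.


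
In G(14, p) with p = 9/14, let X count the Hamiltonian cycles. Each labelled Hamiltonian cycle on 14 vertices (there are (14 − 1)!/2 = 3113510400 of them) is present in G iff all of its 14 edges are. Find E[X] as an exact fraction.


K_14 has (14 − 1)!/2 = 3113510400 labelled Hamiltonian cycles.
For each such Hamiltonian cycle H, let X_H = 1 if all 14 edges of H are present in G. Then P[X_H = 1] = p^{14} = (9/14)^{14} = 22876792454961/11112006825558016.
By linearity of expectation: E[X] = Σ_H E[X_H] = 3113510400 · p^{14} = 3113510400 · 22876792454961/11112006825558016 = 19873641525435994725/3100448333024.
Numerically: E[X] ≈ 6.41e+06.

E[X] = 3113510400 · (9/14)^{14} = 19873641525435994725/3100448333024 ≈ 6.41e+06.


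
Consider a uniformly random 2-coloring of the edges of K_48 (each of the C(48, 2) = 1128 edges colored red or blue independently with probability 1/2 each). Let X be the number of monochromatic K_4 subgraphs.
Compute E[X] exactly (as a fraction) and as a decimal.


Let X = Σ_S X_S over the C(48, 4) = 194580 subsets S of size 4, where X_S = 1 if the K_4 on S is monochromatic.
For a fixed S, the K_4 on S has C(4, 2) = 6 edges. P[all 6 edges red] = (1/2)^6, and likewise for blue, so P[monochromatic] = 2·(1/2)^6 = 2^{1 − 6} = 1/32.
By linearity of expectation: E[X] = C(48, 4) · 2^{1 − 6} = 194580 · 1/32 = 48645/8.
Numerically: E[X] ≈ 6080.6250.

E[X] = C(48,4)·2^(1−C(4,2)) = 48645/8 ≈ 6080.6250.


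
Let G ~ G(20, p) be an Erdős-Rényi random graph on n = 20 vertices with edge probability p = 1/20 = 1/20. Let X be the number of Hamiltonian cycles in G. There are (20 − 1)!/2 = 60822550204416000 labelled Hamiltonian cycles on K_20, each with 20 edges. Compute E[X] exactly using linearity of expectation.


K_20 has (20 − 1)!/2 = 60822550204416000 labelled Hamiltonian cycles.
For each such Hamiltonian cycle H, let X_H = 1 if all 20 edges of H are present in G. Then P[X_H = 1] = p^{20} = (1/20)^{20} = 1/104857600000000000000000000.
Summing the indicators: E[X] = Σ_H E[X_H] = 60822550204416000 · p^{20} = 60822550204416000 · 1/104857600000000000000000000 = 14849255421/25600000000000000000.
Numerically: E[X] ≈ 5.8e-10.

E[X] = 60822550204416000 · (1/20)^{20} = 14849255421/25600000000000000000 ≈ 5.8e-10.


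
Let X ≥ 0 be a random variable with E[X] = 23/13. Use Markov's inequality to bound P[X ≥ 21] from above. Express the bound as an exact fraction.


μ = E[X] = 23/13, a = 21.
Markov: P[X ≥ 21] ≤ μ/a = (23/13)/21 = 23/273.
Numerically: ≈ 0.084249.
(Since a = 21 > μ = 1.769231, the bound 23/273 is < 1 and informative.)

P[X ≥ 21] ≤ 23/273 ≈ 0.084249.


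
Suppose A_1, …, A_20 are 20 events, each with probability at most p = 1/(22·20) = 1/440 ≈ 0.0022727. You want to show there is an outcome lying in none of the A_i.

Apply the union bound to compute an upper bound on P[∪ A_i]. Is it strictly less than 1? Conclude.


Union bound: P[∪_{i=1}^{20} A_i] ≤ Σ_i P[A_i] ≤ 20·p = 20·(1/440) = 1/22.
Numerically: 1/22 ≈ 0.0454545.
Is 1/22 < 1? YES.
Since P[∪ A_i] ≤ 1/22 < 1, the complement has P[∩ A_i^c] ≥ 1 − 1/22 = 21/22 > 0, so some outcome avoids every A_i.

20·p = 1/22 ≈ 0.0454545; existence CERTIFIED by the union bound.


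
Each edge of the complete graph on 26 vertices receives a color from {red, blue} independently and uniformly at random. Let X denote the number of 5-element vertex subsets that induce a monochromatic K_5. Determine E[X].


Let X = Σ_S X_S over the C(26, 5) = 65780 subsets S of size 5, where X_S = 1 if the K_5 on S is monochromatic.
For a fixed S, the K_5 on S has C(5, 2) = 10 edges. P[all 10 edges red] = (1/2)^10, and likewise for blue, so P[monochromatic] = 2·(1/2)^10 = 2^{1 − 10} = 1/512.
By linearity of expectation: E[X] = C(26, 5) · 2^{1 − 10} = 65780 · 1/512 = 16445/128.
Numerically: E[X] ≈ 128.47656.

E[X] = C(26,5)·2^(1−C(5,2)) = 16445/128 ≈ 128.47656.


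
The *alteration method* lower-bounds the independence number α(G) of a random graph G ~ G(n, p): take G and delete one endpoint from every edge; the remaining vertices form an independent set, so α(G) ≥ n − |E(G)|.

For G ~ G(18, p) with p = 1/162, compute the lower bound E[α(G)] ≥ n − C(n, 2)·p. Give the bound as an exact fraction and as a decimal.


E[|E(G)|] = C(18, 2)·p = 153 · (1/162) = 17/18.
E[α(G)] ≥ n − E[|E(G)|] = 18 − 17/18 = 307/18.
Numerically: ≈ 17.056.
(This is only a lower bound; the true E[α(G)] may be larger.)

E[α(G)] ≥ 307/18 ≈ 17.056.


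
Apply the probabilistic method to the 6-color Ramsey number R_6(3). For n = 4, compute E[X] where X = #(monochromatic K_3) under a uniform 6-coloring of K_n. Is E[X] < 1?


E[X] = C(4, 3) · 6^{1 − 3} = 4 · 6^{−2} = 4/36.
As a reduced fraction: E[X] = 1/9 ≈ 0.111111.
Is E[X] < 1? YES.
Since E[X] < 1, there exists a 6-coloring of K_{4} with no monochromatic K_3; hence R_6(3) > 4.

E[X] = 1/9 ≈ 0.111111; E[X] < 1, so R_6(3) > 4.


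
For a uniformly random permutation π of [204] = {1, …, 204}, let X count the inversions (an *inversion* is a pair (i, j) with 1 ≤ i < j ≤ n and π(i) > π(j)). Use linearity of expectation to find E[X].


Write X = Σ X_I over the C(204, 2) = 20706 pairs i < j, with X_I the indicator of one inversion.
There are 20706 indicators.
For each fixed pair i < j, the values π(i) and π(j) are two distinct elements of {1, …, 204} in uniformly random order; by symmetry P[π(i) > π(j)] = 1/2.
By linearity: E[X] = 20706 · (1/2) = C(204, 2) · (1/2) = 20706/2 = 10353 ≈ 10353.00000.

E[X] = 10353 = 10353.00000.


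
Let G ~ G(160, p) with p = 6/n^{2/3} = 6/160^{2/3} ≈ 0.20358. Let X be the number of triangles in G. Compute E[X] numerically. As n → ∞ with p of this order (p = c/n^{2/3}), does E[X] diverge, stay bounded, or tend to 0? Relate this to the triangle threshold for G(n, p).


Number of potential triangles: C(160, 3) = 669920.
Each occurs with probability p³ ≈ (0.20358)³ ≈ 8.4375000e-03.
By linearity: E[X] = C(160, 3)·p³ ≈ 669920 · 8.4375000e-03 ≈ 5652.45000.
Since α = 2/3 < 1, p = c/n^{2/3} ≫ 1/n is above the triangle threshold p ~ 1/n. Asymptotically E[X] ~ (c³/6)·n^{3(1−α)} = (6³/6)·n^{1} → ∞; triangles are abundant w.h.p.

E[X] ≈ 5652.45000; in regime p = Θ(1/n^{2/3}) E[X] diverges (above the triangle threshold p ~ 1/n).


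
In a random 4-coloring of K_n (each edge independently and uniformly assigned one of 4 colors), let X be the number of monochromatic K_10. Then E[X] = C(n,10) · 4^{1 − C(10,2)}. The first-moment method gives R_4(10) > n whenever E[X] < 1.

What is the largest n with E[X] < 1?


We need C(n, 10) · 4^{1 − 45} < 1, i.e. C(n, 10) < 4^{45 − 1} = 309485009821345068724781056.
Check values of n near the boundary:
  n = 2017: C(2017, 10) = 300324964434452596180990448; 300324964434452596180990448 < 309485009821345068724781056? YES
  n = 2018: C(2018, 10) = 301820606687612220663963508; 301820606687612220663963508 < 309485009821345068724781056? YES
  n = 2019: C(2019, 10) = 303322949179835278009229628; 303322949179835278009229628 < 309485009821345068724781056? YES
  n = 2020: C(2020, 10) = 304832018578739931133653656; 304832018578739931133653656 < 309485009821345068724781056? YES
  n = 2021: C(2021, 10) = 306347841644770462864800616; 306347841644770462864800616 < 309485009821345068724781056? YES
  n = 2022: C(2022, 10) = 307870445231474093395937796; 307870445231474093395937796 < 309485009821345068724781056? YES
  n = 2023: C(2023, 10) = 309399856285778485315440716; 309399856285778485315440716 < 309485009821345068724781056? YES
  n = 2024: C(2024, 10) = 310936101848269937576192656; 310936101848269937576192656 < 309485009821345068724781056? NO
  n = 2025: C(2025, 10) = 312479209053472269772600560; 312479209053472269772600560 < 309485009821345068724781056? NO
  n = 2026: C(2026, 10) = 314029205130126398094885285; 314029205130126398094885285 < 309485009821345068724781056? NO
The largest n with C(n, 10) < 309485009821345068724781056 is n = 2023 (where E[X] = 77349964071444621328860179/77371252455336267181195264 ≈ 0.9997). Hence R_4(10) > 2023, i.e. R_4(10) ≥ 2024.

Largest n = 2023; hence R_4(10) > 2023.
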